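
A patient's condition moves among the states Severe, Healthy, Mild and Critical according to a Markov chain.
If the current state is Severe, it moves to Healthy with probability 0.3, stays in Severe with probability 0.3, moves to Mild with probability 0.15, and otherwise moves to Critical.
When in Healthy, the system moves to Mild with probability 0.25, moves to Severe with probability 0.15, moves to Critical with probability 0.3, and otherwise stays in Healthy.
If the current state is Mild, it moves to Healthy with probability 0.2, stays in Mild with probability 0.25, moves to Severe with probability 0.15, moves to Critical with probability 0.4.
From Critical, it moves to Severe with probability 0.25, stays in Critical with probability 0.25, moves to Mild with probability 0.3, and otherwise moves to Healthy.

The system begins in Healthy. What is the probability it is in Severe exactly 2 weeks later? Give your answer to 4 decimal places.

0.2025

Propagate the distribution vector 2 weeks from Healthy.
After 0 weeks: (0.0000, 1.0000, 0.0000, 0.0000)
After 1 week: (0.1500, 0.3000, 0.2500, 0.3000)
After 2 weeks: (0.2025, 0.2450, 0.2500, 0.3025)
P(in Severe after 2 weeks) = 0.2025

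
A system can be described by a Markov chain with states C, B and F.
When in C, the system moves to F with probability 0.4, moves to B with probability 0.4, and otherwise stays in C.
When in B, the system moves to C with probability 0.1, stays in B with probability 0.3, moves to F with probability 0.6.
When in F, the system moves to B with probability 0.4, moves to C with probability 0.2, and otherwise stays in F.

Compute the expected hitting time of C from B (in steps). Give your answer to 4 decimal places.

6.6667

Let t(s) be the expected number of steps to first reach C from state s, with t(C) = 0. Conditioning on the first step:
t(B) = 1 + 0.3·t(B) + 0.6·t(F)
t(F) = 1 + 0.4·t(B) + 0.4·t(F)
Solving: t(B) = 6.6667, t(F) = 6.1111.
Expected steps from B to C: 6.6667.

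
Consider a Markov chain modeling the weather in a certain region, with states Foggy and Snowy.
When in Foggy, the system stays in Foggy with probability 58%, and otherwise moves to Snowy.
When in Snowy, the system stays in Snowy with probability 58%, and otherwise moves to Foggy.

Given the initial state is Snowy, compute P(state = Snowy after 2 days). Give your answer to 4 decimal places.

0.5128

Sum over the intermediate state after 1 day:
P = P(Snowy→Foggy)·P(Foggy→Snowy) + P(Snowy→Snowy)·P(Snowy→Snowy)
  = 0.42×0.42 + 0.58×0.58
  = 0.1764 + 0.3364 = 0.5128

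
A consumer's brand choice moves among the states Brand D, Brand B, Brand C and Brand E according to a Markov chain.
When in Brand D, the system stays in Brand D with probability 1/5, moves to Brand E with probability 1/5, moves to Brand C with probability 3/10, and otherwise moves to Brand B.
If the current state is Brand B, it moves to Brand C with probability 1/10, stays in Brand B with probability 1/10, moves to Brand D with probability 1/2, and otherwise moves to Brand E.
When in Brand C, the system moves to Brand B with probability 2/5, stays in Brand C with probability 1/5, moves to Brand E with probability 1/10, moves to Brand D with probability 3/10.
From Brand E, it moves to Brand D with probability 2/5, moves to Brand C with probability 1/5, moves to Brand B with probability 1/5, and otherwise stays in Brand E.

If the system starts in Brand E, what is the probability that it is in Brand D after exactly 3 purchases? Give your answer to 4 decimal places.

0.3400

Propagate the distribution vector 3 purchases from Brand E.
After 0 purchases: (0.0000, 0.0000, 0.0000, 1.0000)
After 1 purchase: (0.4000, 0.2000, 0.2000, 0.2000)
After 2 purchases: (0.3200, 0.2600, 0.2200, 0.2000)
After 3 purchases: (0.3400, 0.2500, 0.2060, 0.2040)
P(in Brand D after 3 purchases) = 0.3400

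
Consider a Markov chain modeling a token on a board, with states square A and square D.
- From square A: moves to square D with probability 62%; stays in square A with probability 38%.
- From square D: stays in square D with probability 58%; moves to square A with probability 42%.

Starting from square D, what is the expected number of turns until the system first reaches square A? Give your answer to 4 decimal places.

2.3810

Let t(s) be the expected number of turns to first reach square A from state s, with t(square A) = 0. Conditioning on the first turn:
t(square D) = 1 + 0.58·t(square D)
Solving: t(square D) = 2.3810.
Expected turns from square D to square A: 2.3810.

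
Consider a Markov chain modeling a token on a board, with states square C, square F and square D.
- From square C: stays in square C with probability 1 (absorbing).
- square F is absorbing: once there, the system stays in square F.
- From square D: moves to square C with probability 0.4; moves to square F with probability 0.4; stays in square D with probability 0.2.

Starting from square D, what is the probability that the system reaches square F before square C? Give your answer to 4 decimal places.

0.5000

Let h(s) be the probability of absorption at square F starting from transient state s. Then h(square F) = 1 and h(square C) = 0. By first-step analysis:
h(square D) = 0.4·0 + 0.4·1 + 0.2·h(square D)
Solving: h(square D) = 0.5000.
Starting from square D, the probability is 0.5000.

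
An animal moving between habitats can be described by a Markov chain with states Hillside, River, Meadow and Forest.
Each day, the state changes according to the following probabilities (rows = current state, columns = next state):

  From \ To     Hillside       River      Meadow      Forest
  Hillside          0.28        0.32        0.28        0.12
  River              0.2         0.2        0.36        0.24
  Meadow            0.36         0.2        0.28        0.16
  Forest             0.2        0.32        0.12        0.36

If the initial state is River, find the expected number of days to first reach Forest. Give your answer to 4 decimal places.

Let t(s) be the expected number of days to first reach Forest from state s, with t(Forest) = 0. Conditioning on the first day:
t(Hillside) = 1 + 0.28·t(Hillside) + 0.32·t(River) + 0.28·t(Meadow)
t(River) = 1 + 0.2·t(Hillside) + 0.2·t(River) + 0.36·t(Meadow)
t(Meadow) = 1 + 0.36·t(Hillside) + 0.2·t(River) + 0.28·t(Meadow)
Solving: t(Hillside) = 6.1563, t(River) = 5.4848, t(Meadow) = 5.9906.
Expected days from River to Forest: 5.4848.

5.4848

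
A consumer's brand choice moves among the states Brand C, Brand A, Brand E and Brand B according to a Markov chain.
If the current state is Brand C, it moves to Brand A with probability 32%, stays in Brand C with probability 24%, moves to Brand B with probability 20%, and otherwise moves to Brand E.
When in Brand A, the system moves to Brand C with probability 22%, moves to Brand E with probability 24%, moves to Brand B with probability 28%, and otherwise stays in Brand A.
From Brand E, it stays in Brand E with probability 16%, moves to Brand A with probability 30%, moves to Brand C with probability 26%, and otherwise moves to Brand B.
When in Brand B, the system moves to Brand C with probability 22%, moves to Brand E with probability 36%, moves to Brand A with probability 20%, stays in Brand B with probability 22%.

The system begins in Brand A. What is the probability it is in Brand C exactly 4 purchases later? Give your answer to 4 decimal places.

0.2347

Propagate the distribution vector 4 purchases from Brand A.
After 0 purchases: (0.0000, 1.0000, 0.0000, 0.0000)
After 1 purchase: (0.2200, 0.2600, 0.2400, 0.2800)
After 2 purchases: (0.2340, 0.2660, 0.2544, 0.2456)
After 3 purchases: (0.2349, 0.2695, 0.2491, 0.2465)
After 4 purchases: (0.2347, 0.2693, 0.2497, 0.2464)
P(in Brand C after 4 purchases) = 0.2347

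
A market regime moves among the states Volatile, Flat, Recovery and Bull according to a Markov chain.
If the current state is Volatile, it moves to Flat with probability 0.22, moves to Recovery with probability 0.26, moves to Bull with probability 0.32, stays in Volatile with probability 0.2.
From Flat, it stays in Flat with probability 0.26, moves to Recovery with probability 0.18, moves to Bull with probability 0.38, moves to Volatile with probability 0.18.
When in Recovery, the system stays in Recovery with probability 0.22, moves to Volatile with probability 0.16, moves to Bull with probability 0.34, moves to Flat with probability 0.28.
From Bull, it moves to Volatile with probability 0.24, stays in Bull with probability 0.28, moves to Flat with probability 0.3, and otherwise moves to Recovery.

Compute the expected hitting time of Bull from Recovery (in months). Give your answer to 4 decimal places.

2.8808

Let t(s) be the expected number of months to first reach Bull from state s, with t(Bull) = 0. Conditioning on the first month:
t(Volatile) = 1 + 0.2·t(Volatile) + 0.22·t(Flat) + 0.26·t(Recovery)
t(Flat) = 1 + 0.18·t(Volatile) + 0.26·t(Flat) + 0.18·t(Recovery)
t(Recovery) = 1 + 0.16·t(Volatile) + 0.28·t(Flat) + 0.22·t(Recovery)
Solving: t(Volatile) = 2.9477, t(Flat) = 2.7691, t(Recovery) = 2.8808.
Expected months from Recovery to Bull: 2.8808.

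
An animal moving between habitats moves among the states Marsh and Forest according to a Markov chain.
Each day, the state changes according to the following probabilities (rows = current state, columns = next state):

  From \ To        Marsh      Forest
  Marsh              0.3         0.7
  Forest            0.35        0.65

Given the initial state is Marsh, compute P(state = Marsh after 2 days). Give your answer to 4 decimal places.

Sum over the intermediate state after 1 day:
P = P(Marsh→Marsh)·P(Marsh→Marsh) + P(Marsh→Forest)·P(Forest→Marsh)
  = 0.3×0.3 + 0.7×0.35
  = 0.0900 + 0.2450 = 0.3350

0.3350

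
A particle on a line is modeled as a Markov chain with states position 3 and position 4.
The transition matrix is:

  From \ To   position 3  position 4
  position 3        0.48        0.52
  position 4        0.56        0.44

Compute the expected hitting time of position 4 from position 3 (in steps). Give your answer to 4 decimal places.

1.9231

Let t(s) be the expected number of steps to first reach position 4 from state s, with t(position 4) = 0. Conditioning on the first step:
t(position 3) = 1 + 0.48·t(position 3)
Solving: t(position 3) = 1.9231.
Expected steps from position 3 to position 4: 1.9231.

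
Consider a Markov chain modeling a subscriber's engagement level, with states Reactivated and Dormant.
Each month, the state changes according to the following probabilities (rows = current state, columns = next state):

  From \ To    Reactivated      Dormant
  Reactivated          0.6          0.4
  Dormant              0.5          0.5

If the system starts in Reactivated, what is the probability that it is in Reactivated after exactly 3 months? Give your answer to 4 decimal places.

0.5560

Propagate the distribution vector 3 months from Reactivated.
After 0 months: (1.0000, 0.0000)
After 1 month: (0.6000, 0.4000)
After 2 months: (0.5600, 0.4400)
After 3 months: (0.5560, 0.4440)
P(in Reactivated after 3 months) = 0.5560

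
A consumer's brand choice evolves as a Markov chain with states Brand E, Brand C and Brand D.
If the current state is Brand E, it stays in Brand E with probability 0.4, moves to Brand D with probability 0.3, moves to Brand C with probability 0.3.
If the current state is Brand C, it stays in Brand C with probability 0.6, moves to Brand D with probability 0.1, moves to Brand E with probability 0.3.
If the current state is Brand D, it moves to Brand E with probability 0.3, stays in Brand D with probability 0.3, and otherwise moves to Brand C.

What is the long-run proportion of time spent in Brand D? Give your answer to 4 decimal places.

0.2083

Let the stationary distribution be π with π = πP and π_1 + π_2 + π_3 = 1.
π_1 = 0.4·π_1 + 0.3·π_2 + 0.3·π_3
π_2 = 0.3·π_1 + 0.6·π_2 + 0.4·π_3
Solving with the normalization constraint gives π = (0.3333, 0.4583, 0.2083).
So the stationary probability of Brand D is 0.2083.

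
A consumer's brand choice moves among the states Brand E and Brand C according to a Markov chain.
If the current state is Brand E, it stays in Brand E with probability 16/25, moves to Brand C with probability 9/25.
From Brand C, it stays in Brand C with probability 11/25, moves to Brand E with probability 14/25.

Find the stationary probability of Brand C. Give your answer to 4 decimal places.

0.3913

Let the stationary distribution be π with π = πP and π_1 + π_2 = 1.
π_1 = 0.64·π_1 + 0.56·π_2
Solving with the normalization constraint gives π = (0.6087, 0.3913).
So the stationary probability of Brand C is 0.3913.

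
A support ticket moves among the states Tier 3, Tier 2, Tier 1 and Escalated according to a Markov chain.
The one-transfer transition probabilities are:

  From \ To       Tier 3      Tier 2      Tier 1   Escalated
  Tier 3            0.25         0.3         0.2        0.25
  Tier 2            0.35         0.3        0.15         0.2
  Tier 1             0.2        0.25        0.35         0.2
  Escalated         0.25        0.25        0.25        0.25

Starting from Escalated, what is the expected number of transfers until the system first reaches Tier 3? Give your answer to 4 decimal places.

Let t(s) be the expected number of transfers to first reach Tier 3 from state s, with t(Tier 3) = 0. Conditioning on the first transfer:
t(Tier 2) = 1 + 0.3·t(Tier 2) + 0.15·t(Tier 1) + 0.2·t(Escalated)
t(Tier 1) = 1 + 0.25·t(Tier 2) + 0.35·t(Tier 1) + 0.2·t(Escalated)
t(Escalated) = 1 + 0.25·t(Tier 2) + 0.25·t(Tier 1) + 0.25·t(Escalated)
Solving: t(Tier 2) = 3.3684, t(Tier 1) = 4.0000, t(Escalated) = 3.7895.
Expected transfers from Escalated to Tier 3: 3.7895.

3.7895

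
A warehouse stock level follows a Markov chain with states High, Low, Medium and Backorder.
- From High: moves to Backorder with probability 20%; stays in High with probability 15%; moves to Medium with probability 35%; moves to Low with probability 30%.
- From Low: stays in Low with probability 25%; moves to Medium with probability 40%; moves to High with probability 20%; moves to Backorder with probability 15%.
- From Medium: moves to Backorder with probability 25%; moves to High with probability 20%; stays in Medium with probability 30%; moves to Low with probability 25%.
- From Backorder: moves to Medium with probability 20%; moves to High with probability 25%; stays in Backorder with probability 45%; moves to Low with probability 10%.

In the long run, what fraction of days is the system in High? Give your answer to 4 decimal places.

0.2034

Let the stationary distribution be π with π = πP and π_1 + π_2 + π_3 + π_4 = 1.
π_1 = 0.15·π_1 + 0.2·π_2 + 0.2·π_3 + 0.25·π_4
π_2 = 0.3·π_1 + 0.25·π_2 + 0.25·π_3 + 0.1·π_4
π_3 = 0.35·π_1 + 0.4·π_2 + 0.3·π_3 + 0.2·π_4
Solving with the normalization constraint gives π = (0.2034, 0.2193, 0.3049, 0.2724).
So the stationary probability of High is 0.2034.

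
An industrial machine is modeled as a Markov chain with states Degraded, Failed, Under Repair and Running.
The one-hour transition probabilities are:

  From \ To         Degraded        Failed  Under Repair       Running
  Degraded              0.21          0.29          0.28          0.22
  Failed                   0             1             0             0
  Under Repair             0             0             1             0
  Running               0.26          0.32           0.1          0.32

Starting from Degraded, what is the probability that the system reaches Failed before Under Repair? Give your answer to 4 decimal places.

0.5575

Let h(s) be the probability of absorption at Failed starting from transient state s. Then h(Failed) = 1 and h(Under Repair) = 0. By first-step analysis:
h(Degraded) = 0.21·h(Degraded) + 0.29·1 + 0.28·0 + 0.22·h(Running)
h(Running) = 0.26·h(Degraded) + 0.32·1 + 0.1·0 + 0.32·h(Running)
Solving: h(Degraded) = 0.5575, h(Running) = 0.6838.
Starting from Degraded, the probability is 0.5575.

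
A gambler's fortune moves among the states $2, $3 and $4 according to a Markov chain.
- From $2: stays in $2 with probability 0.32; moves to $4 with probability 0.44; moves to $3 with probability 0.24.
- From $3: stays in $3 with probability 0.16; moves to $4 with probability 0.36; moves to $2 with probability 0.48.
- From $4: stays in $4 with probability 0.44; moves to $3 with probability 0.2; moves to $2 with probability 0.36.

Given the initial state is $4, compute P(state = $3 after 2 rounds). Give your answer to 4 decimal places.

Sum over the intermediate state after 1 round:
P = P($4→$2)·P($2→$3) + P($4→$3)·P($3→$3) + P($4→$4)·P($4→$3)
  = 0.36×0.24 + 0.2×0.16 + 0.44×0.2
  = 0.0864 + 0.0320 + 0.0880 = 0.2064

0.2064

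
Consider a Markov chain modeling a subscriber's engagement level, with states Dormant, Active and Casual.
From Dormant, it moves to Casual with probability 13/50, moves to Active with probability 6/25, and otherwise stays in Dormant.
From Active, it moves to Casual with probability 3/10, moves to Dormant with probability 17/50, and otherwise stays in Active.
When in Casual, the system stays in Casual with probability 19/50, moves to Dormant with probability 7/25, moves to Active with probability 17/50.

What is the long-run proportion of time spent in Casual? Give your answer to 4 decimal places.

Let the stationary distribution be π with π = πP and π_1 + π_2 + π_3 = 1.
π_1 = 0.5·π_1 + 0.34·π_2 + 0.28·π_3
π_2 = 0.24·π_1 + 0.36·π_2 + 0.34·π_3
Solving with the normalization constraint gives π = (0.3827, 0.3079, 0.3094).
So the stationary probability of Casual is 0.3094.

0.3094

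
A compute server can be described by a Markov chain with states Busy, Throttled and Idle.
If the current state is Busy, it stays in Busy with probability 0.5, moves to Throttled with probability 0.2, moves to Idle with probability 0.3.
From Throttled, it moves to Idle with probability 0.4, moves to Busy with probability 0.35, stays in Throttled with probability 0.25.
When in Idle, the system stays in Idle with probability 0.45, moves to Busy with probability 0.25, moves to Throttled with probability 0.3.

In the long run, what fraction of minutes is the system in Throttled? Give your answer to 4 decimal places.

0.2508

Let the stationary distribution be π with π = πP and π_1 + π_2 + π_3 = 1.
π_1 = 0.5·π_1 + 0.35·π_2 + 0.25·π_3
π_2 = 0.2·π_1 + 0.25·π_2 + 0.3·π_3
Solving with the normalization constraint gives π = (0.3668, 0.2508, 0.3824).
So the stationary probability of Throttled is 0.2508.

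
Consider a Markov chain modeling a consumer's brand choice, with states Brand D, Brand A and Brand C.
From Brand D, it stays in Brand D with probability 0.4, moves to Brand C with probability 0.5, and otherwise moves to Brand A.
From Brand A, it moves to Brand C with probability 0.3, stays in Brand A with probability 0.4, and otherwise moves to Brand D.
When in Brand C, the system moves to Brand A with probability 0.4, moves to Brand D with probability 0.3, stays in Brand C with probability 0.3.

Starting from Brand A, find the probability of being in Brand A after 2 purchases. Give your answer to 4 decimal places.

0.3100

Sum over the intermediate state after 1 purchase:
P = P(Brand A→Brand D)·P(Brand D→Brand A) + P(Brand A→Brand A)·P(Brand A→Brand A) + P(Brand A→Brand C)·P(Brand C→Brand A)
  = 0.3×0.1 + 0.4×0.4 + 0.3×0.4
  = 0.0300 + 0.1600 + 0.1200 = 0.3100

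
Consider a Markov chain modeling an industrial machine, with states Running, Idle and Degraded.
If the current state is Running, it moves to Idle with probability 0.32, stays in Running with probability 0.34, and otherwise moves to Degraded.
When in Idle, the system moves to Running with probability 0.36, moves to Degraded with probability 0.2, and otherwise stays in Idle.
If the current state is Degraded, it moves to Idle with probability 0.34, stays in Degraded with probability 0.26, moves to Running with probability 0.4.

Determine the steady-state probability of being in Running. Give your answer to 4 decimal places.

Let the stationary distribution be π with π = πP and π_1 + π_2 + π_3 = 1.
π_1 = 0.34·π_1 + 0.36·π_2 + 0.4·π_3
π_2 = 0.32·π_1 + 0.44·π_2 + 0.34·π_3
Solving with the normalization constraint gives π = (0.3634, 0.3697, 0.2669).
So the stationary probability of Running is 0.3634.

0.3634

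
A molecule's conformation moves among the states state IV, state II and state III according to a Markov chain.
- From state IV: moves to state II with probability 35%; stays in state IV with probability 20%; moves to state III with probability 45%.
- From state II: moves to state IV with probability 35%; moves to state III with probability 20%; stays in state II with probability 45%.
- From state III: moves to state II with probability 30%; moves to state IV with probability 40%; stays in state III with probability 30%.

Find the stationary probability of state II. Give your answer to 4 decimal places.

Let the stationary distribution be π with π = πP and π_1 + π_2 + π_3 = 1.
π_1 = 0.2·π_1 + 0.35·π_2 + 0.4·π_3
π_2 = 0.35·π_1 + 0.45·π_2 + 0.3·π_3
Solving with the normalization constraint gives π = (0.3178, 0.3716, 0.3105).
So the stationary probability of state II is 0.3716.

0.3716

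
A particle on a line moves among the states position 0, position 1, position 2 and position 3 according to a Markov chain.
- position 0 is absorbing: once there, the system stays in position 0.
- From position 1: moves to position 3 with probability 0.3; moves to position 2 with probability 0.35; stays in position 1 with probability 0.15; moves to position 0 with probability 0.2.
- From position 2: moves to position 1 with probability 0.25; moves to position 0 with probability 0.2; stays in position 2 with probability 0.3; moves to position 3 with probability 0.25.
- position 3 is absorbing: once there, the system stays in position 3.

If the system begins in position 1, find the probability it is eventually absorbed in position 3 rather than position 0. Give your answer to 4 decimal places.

Let h(s) be the probability of absorption at position 3 starting from transient state s. Then h(position 3) = 1 and h(position 0) = 0. By first-step analysis:
h(position 1) = 0.2·0 + 0.15·h(position 1) + 0.35·h(position 2) + 0.3·1
h(position 2) = 0.2·0 + 0.25·h(position 1) + 0.3·h(position 2) + 0.25·1
Solving: h(position 1) = 0.5862, h(position 2) = 0.5665.
Starting from position 1, the probability is 0.5862.

0.5862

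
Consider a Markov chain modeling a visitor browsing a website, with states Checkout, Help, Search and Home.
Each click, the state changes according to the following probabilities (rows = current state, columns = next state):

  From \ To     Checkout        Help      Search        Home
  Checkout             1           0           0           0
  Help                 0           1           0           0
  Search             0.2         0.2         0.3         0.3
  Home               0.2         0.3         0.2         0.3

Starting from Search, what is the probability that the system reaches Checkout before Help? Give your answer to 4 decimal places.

Let h(s) be the probability of absorption at Checkout starting from transient state s. Then h(Checkout) = 1 and h(Help) = 0. By first-step analysis:
h(Search) = 0.2·1 + 0.2·0 + 0.3·h(Search) + 0.3·h(Home)
h(Home) = 0.2·1 + 0.3·0 + 0.2·h(Search) + 0.3·h(Home)
Solving: h(Search) = 0.4651, h(Home) = 0.4186.
Starting from Search, the probability is 0.4651.

0.4651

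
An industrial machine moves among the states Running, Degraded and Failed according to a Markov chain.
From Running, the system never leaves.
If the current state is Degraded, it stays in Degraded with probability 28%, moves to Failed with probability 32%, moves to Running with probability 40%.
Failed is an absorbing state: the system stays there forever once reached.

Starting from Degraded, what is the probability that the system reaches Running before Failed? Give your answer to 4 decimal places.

Let h(s) be the probability of absorption at Running starting from transient state s. Then h(Running) = 1 and h(Failed) = 0. By first-step analysis:
h(Degraded) = 0.4·1 + 0.28·h(Degraded) + 0.32·0
Solving: h(Degraded) = 0.5556.
Starting from Degraded, the probability is 0.5556.

0.5556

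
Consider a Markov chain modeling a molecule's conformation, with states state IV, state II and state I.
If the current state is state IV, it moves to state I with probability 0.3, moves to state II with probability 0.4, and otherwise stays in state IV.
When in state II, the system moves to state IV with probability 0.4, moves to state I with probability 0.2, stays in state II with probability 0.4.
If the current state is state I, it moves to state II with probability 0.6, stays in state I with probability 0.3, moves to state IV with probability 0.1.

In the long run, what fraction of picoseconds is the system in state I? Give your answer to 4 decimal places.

Let the stationary distribution be π with π = πP and π_1 + π_2 + π_3 = 1.
π_1 = 0.3·π_1 + 0.4·π_2 + 0.1·π_3
π_2 = 0.4·π_1 + 0.4·π_2 + 0.6·π_3
Solving with the normalization constraint gives π = (0.2941, 0.4510, 0.2549).
So the stationary probability of state I is 0.2549.

0.2549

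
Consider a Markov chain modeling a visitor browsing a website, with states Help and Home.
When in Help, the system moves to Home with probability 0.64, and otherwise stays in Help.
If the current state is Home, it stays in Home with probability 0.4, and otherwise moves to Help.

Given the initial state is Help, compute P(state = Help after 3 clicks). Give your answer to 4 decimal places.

Propagate the distribution vector 3 clicks from Help.
After 0 clicks: (1.0000, 0.0000)
After 1 click: (0.3600, 0.6400)
After 2 clicks: (0.5136, 0.4864)
After 3 clicks: (0.4767, 0.5233)
P(in Help after 3 clicks) = 0.4767

0.4767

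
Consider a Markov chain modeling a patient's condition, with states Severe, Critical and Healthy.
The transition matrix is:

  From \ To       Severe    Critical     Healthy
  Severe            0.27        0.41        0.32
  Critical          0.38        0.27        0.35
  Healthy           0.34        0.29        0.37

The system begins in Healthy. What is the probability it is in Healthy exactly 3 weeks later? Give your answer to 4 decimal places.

0.3471

Propagate the distribution vector 3 weeks from Healthy.
After 0 weeks: (0.0000, 0.0000, 1.0000)
After 1 week: (0.3400, 0.2900, 0.3700)
After 2 weeks: (0.3278, 0.3250, 0.3472)
After 3 weeks: (0.3301, 0.3228, 0.3471)
P(in Healthy after 3 weeks) = 0.3471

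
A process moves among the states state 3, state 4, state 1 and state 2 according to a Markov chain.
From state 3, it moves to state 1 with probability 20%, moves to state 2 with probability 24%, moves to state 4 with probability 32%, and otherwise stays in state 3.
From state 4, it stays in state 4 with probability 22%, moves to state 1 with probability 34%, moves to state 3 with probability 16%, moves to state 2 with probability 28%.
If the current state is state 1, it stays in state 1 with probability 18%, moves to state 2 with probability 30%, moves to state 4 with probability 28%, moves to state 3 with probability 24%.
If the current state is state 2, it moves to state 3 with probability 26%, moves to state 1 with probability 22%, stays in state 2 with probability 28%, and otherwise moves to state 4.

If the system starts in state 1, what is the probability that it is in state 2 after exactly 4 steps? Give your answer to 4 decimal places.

0.2758

Propagate the distribution vector 4 steps from state 1.
After 0 steps: (0.0000, 0.0000, 1.0000, 0.0000)
After 1 step: (0.2400, 0.2800, 0.1800, 0.3000)
After 2 steps: (0.2236, 0.2608, 0.2416, 0.2740)
After 3 steps: (0.2246, 0.2623, 0.2372, 0.2759)
After 4 steps: (0.2245, 0.2622, 0.2375, 0.2758)
P(in state 2 after 4 steps) = 0.2758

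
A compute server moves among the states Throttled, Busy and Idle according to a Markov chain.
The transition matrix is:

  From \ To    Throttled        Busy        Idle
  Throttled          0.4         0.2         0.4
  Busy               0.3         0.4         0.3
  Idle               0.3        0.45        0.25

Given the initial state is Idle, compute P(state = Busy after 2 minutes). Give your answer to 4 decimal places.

Sum over the intermediate state after 1 minute:
P = P(Idle→Throttled)·P(Throttled→Busy) + P(Idle→Busy)·P(Busy→Busy) + P(Idle→Idle)·P(Idle→Busy)
  = 0.3×0.2 + 0.45×0.4 + 0.25×0.45
  = 0.0600 + 0.1800 + 0.1125 = 0.3525

0.3525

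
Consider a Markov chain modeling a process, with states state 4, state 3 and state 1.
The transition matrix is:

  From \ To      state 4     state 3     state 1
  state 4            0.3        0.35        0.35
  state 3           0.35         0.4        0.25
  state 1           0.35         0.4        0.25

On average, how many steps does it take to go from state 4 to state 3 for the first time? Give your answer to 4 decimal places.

2.7329

Let t(s) be the expected number of steps to first reach state 3 from state s, with t(state 3) = 0. Conditioning on the first step:
t(state 4) = 1 + 0.3·t(state 4) + 0.35·t(state 1)
t(state 1) = 1 + 0.35·t(state 4) + 0.25·t(state 1)
Solving: t(state 4) = 2.7329, t(state 1) = 2.6087.
Expected steps from state 4 to state 3: 2.7329.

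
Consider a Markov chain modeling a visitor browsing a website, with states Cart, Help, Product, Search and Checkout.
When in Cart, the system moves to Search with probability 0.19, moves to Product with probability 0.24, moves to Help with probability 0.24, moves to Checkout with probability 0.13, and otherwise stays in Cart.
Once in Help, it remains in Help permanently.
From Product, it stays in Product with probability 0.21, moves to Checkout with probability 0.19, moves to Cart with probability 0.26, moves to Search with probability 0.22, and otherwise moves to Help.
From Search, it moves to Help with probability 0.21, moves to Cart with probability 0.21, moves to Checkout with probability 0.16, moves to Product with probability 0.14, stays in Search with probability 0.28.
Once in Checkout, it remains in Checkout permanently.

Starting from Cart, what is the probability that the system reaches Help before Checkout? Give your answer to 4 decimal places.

0.5824

Let h(s) be the probability of absorption at Help starting from transient state s. Then h(Help) = 1 and h(Checkout) = 0. By first-step analysis:
h(Cart) = 0.2·h(Cart) + 0.24·1 + 0.24·h(Product) + 0.19·h(Search) + 0.13·0
h(Product) = 0.26·h(Cart) + 0.12·1 + 0.21·h(Product) + 0.22·h(Search) + 0.19·0
h(Search) = 0.21·h(Cart) + 0.21·1 + 0.14·h(Product) + 0.28·h(Search) + 0.16·0
Solving: h(Cart) = 0.5824, h(Product) = 0.4991, h(Search) = 0.5586.
Starting from Cart, the probability is 0.5824.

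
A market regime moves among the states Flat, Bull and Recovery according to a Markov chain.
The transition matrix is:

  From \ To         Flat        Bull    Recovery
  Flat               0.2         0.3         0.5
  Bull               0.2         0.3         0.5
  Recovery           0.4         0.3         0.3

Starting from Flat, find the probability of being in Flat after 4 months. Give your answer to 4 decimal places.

Propagate the distribution vector 4 months from Flat.
After 0 months: (1.0000, 0.0000, 0.0000)
After 1 month: (0.2000, 0.3000, 0.5000)
After 2 months: (0.3000, 0.3000, 0.4000)
After 3 months: (0.2800, 0.3000, 0.4200)
After 4 months: (0.2840, 0.3000, 0.4160)
P(in Flat after 4 months) = 0.2840

0.2840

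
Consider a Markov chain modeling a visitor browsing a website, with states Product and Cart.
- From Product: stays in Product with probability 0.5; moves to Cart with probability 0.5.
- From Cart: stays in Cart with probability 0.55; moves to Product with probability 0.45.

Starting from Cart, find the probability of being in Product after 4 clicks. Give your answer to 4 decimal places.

Propagate the distribution vector 4 clicks from Cart.
After 0 clicks: (0.0000, 1.0000)
After 1 click: (0.4500, 0.5500)
After 2 clicks: (0.4725, 0.5275)
After 3 clicks: (0.4736, 0.5264)
After 4 clicks: (0.4737, 0.5263)
P(in Product after 4 clicks) = 0.4737

0.4737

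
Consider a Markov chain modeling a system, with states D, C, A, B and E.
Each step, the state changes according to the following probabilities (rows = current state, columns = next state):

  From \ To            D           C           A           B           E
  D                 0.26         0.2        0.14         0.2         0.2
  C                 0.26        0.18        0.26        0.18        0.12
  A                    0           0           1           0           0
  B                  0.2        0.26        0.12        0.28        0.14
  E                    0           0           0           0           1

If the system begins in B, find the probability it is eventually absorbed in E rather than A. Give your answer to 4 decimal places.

Let h(s) be the probability of absorption at E starting from transient state s. Then h(E) = 1 and h(A) = 0. By first-step analysis:
h(D) = 0.26·h(D) + 0.2·h(C) + 0.14·0 + 0.2·h(B) + 0.2·1
h(C) = 0.26·h(D) + 0.18·h(C) + 0.26·0 + 0.18·h(B) + 0.12·1
h(B) = 0.2·h(D) + 0.26·h(C) + 0.12·0 + 0.28·h(B) + 0.14·1
Solving: h(D) = 0.5147, h(C) = 0.4166, h(B) = 0.4879.
Starting from B, the probability is 0.4879.

0.4879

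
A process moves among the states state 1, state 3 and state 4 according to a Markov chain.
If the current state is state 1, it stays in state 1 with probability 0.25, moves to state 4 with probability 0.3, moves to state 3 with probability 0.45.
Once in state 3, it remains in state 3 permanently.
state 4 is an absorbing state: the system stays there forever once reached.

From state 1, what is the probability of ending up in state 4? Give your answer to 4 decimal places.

0.4000

Let h(s) be the probability of absorption at state 4 starting from transient state s. Then h(state 4) = 1 and h(state 3) = 0. By first-step analysis:
h(state 1) = 0.25·h(state 1) + 0.45·0 + 0.3·1
Solving: h(state 1) = 0.4000.
Starting from state 1, the probability is 0.4000.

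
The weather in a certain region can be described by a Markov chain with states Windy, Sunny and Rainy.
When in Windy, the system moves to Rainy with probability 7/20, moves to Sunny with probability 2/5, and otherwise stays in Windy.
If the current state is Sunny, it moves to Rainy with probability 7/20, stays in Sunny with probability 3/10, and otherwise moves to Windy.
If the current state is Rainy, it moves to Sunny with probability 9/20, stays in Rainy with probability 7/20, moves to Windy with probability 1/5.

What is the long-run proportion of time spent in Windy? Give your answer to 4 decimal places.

Let the stationary distribution be π with π = πP and π_1 + π_2 + π_3 = 1.
π_1 = 0.25·π_1 + 0.35·π_2 + 0.2·π_3
π_2 = 0.4·π_1 + 0.3·π_2 + 0.45·π_3
Solving with the normalization constraint gives π = (0.2705, 0.3795, 0.3500).
So the stationary probability of Windy is 0.2705.

0.2705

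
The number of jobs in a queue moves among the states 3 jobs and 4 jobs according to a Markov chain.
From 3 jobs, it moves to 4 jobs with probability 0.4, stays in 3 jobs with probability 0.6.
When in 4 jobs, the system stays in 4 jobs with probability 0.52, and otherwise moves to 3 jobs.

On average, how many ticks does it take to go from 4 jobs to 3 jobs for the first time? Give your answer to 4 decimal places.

2.0833

Let t(s) be the expected number of ticks to first reach 3 jobs from state s, with t(3 jobs) = 0. Conditioning on the first tick:
t(4 jobs) = 1 + 0.52·t(4 jobs)
Solving: t(4 jobs) = 2.0833.
Expected ticks from 4 jobs to 3 jobs: 2.0833.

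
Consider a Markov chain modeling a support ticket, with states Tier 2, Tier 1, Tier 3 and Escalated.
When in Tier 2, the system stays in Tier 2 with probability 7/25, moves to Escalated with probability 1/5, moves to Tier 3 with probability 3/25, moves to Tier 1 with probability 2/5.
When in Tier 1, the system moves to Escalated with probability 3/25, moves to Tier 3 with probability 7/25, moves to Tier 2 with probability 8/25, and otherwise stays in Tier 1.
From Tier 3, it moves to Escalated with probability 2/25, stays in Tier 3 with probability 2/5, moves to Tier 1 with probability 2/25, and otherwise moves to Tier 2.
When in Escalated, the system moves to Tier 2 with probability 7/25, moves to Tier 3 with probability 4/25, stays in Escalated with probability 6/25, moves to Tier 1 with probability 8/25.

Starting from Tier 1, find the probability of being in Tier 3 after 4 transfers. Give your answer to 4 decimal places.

Propagate the distribution vector 4 transfers from Tier 1.
After 0 transfers: (0.0000, 1.0000, 0.0000, 0.0000)
After 1 transfer: (0.3200, 0.2800, 0.2800, 0.1200)
After 2 transfers: (0.3360, 0.2672, 0.2480, 0.1488)
After 3 transfers: (0.3304, 0.2767, 0.2381, 0.1548)
After 4 transfers: (0.3292, 0.2782, 0.2371, 0.1555)
P(in Tier 3 after 4 transfers) = 0.2371

0.2371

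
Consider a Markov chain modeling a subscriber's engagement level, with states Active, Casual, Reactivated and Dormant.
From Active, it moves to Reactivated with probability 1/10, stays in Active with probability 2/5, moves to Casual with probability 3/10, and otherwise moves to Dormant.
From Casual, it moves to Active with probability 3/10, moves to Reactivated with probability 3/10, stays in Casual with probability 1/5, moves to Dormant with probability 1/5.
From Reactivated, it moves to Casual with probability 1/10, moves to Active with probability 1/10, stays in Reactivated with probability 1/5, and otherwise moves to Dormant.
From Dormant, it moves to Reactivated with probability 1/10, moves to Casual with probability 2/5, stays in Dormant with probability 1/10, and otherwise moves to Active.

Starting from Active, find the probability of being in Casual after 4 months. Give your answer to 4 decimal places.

0.2643

Propagate the distribution vector 4 months from Active.
After 0 months: (1.0000, 0.0000, 0.0000, 0.0000)
After 1 month: (0.4000, 0.3000, 0.1000, 0.2000)
After 2 months: (0.3400, 0.2700, 0.1700, 0.2200)
After 3 months: (0.3220, 0.2610, 0.1710, 0.2460)
After 4 months: (0.3226, 0.2643, 0.1693, 0.2438)
P(in Casual after 4 months) = 0.2643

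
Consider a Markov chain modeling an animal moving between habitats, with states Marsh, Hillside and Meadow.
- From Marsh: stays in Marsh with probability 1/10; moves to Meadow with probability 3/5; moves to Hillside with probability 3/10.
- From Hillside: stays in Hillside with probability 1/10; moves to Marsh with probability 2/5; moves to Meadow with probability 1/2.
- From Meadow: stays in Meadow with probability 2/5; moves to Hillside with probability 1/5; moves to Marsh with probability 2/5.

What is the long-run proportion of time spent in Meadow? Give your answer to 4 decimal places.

Let the stationary distribution be π with π = πP and π_1 + π_2 + π_3 = 1.
π_1 = 0.1·π_1 + 0.4·π_2 + 0.4·π_3
π_2 = 0.3·π_1 + 0.1·π_2 + 0.2·π_3
Solving with the normalization constraint gives π = (0.3077, 0.2098, 0.4825).
So the stationary probability of Meadow is 0.4825.

0.4825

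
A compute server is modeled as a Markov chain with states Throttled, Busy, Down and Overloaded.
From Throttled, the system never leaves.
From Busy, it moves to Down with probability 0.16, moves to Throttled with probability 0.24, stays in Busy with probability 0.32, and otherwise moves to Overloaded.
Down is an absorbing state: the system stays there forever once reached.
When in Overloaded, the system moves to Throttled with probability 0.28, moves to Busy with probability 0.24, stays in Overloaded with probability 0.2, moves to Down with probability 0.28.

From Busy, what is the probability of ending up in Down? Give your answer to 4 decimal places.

0.4329

Let h(s) be the probability of absorption at Down starting from transient state s. Then h(Down) = 1 and h(Throttled) = 0. By first-step analysis:
h(Busy) = 0.24·0 + 0.32·h(Busy) + 0.16·1 + 0.28·h(Overloaded)
h(Overloaded) = 0.28·0 + 0.24·h(Busy) + 0.28·1 + 0.2·h(Overloaded)
Solving: h(Busy) = 0.4329, h(Overloaded) = 0.4799.
Starting from Busy, the probability is 0.4329.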